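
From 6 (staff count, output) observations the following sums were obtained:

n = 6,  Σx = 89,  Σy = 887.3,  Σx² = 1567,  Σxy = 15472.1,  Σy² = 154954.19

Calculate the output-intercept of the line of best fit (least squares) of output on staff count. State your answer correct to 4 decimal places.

Sxx = Σx² − (Σx)²/n = 1567 − 1320.166667 = 246.833333
Sxy = Σxy − (Σx)(Σy)/n = 15472.1 − 13161.616667 = 2310.483333
b = Sxy/Sxx = 2310.483333/246.833333 = 9.360500
a = ȳ − b·x̄ = 147.883333 − 9.360500·14.833333 = 9.035922

9.0359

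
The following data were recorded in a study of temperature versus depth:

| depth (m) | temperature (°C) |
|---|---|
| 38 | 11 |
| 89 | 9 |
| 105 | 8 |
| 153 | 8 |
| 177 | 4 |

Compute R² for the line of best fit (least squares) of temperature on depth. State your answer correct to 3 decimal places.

0.820

n = 5, Σx = 562, Σy = 40, Σxy = 3991, Σx² = 75128, Σy² = 346
Sxx = Σx² − (Σx)²/n = 75128 − 63168.8 = 11959.2
Sxy = Σxy − (Σx)(Σy)/n = 3991 − 4496 = -505
Syy = Σy² − (Σy)²/n = 346 − 320 = 26
R² = Sxy²/(Sxx·Syy) = (-505)²/(11959.2·26) = 0.820176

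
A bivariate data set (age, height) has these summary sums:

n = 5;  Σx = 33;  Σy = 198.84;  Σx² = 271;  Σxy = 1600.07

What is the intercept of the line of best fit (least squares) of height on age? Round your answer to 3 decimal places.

4.073

Sxx = Σx² − (Σx)²/n = 271 − 217.8 = 53.2
Sxy = Σxy − (Σx)(Σy)/n = 1600.07 − 1312.344 = 287.726
b = Sxy/Sxx = 287.726/53.2 = 5.408383
a = ȳ − b·x̄ = 39.768 − 5.408383·6.6 = 4.072669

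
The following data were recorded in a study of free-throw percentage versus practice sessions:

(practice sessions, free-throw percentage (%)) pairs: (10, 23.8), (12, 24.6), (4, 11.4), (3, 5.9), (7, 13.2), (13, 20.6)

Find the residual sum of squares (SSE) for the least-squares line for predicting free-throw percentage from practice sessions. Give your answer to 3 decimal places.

45.739

n = 6, Σx = 49, Σy = 99.5, Σxy = 956.7, Σx² = 487, Σy² = 1934.97
Sxx = Σx² − (Σx)²/n = 487 − 400.166667 = 86.833333
Sxy = Σxy − (Σx)(Σy)/n = 956.7 − 812.583333 = 144.116667
Syy = Σy² − (Σy)²/n = 1934.97 − 1650.041667 = 284.928333
b = Sxy/Sxx = 144.116667/86.833333 = 1.659693
SSE = Syy − b·Sxy = 284.928333 − 1.659693·144.116667 = 45.738925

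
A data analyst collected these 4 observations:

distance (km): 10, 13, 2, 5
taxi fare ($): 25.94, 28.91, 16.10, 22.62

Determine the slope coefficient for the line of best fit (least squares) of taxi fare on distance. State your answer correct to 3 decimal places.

1.079

n = 4, Σx = 30, Σy = 93.57, Σxy = 780.53, Σx² = 298
Sxx = Σx² − (Σx)²/n = 298 − 225 = 73
Sxy = Σxy − (Σx)(Σy)/n = 780.53 − 701.775 = 78.755
b = Sxy/Sxx = 78.755/73 = 1.078836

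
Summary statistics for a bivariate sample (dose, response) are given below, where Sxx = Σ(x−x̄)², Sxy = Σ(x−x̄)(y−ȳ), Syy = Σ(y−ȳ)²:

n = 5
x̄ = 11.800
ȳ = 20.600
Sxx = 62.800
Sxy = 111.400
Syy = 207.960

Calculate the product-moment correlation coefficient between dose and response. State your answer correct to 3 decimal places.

0.975

r = Sxy/√(Sxx·Syy) = 111.4/√(13059.888) = 111.4/114.279867 = 0.974800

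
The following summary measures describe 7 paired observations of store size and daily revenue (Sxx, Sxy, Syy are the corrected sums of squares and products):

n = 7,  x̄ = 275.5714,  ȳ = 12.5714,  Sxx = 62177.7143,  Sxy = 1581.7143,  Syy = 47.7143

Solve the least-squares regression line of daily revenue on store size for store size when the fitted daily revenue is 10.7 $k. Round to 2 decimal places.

202.01

b = Sxy/Sxx = 1581.7143/62177.7143 = 0.025439
a = ȳ − b·x̄ = 12.5714 − 0.025439·275.5714 = 5.561248
Set a + b·x = 10.7: x = (10.7 − 5.561248) / 0.025439 = 202.006045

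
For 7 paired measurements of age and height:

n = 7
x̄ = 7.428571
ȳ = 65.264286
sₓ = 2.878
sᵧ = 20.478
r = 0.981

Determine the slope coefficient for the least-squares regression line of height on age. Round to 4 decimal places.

6.9802

b = r · sᵧ/sₓ = 0.981 · 20.478/2.878 = 6.980166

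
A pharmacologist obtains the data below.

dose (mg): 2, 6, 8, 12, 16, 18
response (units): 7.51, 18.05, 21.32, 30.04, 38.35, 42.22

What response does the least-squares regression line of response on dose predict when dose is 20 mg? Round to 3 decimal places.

46.916

n = 6, Σx = 62, Σy = 157.49, Σxy = 2027.92, Σx² = 828
Sxx = Σx² − (Σx)²/n = 828 − 640.666667 = 187.333333
Sxy = Σxy − (Σx)(Σy)/n = 2027.92 − 1627.396667 = 400.523333
b = Sxy/Sxx = 400.523333/187.333333 = 2.138025
a = ȳ − b·x̄ = 26.248333 − 2.138025·10.333333 = 4.155409
ŷ(20) = a + b·20 = 4.155409 + 2.138025·20 = 46.915907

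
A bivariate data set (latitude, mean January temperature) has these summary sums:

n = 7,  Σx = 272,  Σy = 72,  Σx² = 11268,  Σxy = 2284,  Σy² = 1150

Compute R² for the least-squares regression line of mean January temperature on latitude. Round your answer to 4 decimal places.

Sxx = Σx² − (Σx)²/n = 11268 − 10569.142857 = 698.857143
Sxy = Σxy − (Σx)(Σy)/n = 2284 − 2797.714286 = -513.714286
Syy = Σy² − (Σy)²/n = 1150 − 740.571429 = 409.428571
R² = Sxy²/(Sxx·Syy) = (-513.714286)²/(698.857143·409.428571) = 0.922310

0.9223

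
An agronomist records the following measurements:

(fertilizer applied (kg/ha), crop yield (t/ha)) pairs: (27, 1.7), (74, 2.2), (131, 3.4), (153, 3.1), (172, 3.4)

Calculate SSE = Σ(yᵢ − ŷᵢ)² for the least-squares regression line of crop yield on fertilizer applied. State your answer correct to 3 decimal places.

0.210

n = 5, Σx = 557, Σy = 13.8, Σxy = 1713.2, Σx² = 76359, Σy² = 40.46
Sxx = Σx² − (Σx)²/n = 76359 − 62049.8 = 14309.2
Sxy = Σxy − (Σx)(Σy)/n = 1713.2 − 1537.32 = 175.88
Syy = Σy² − (Σy)²/n = 40.46 − 38.088 = 2.372
b = Sxy/Sxx = 175.88/14309.2 = 0.012291
SSE = Syy − b·Sxy = 2.372 − 0.012291·175.88 = 0.210190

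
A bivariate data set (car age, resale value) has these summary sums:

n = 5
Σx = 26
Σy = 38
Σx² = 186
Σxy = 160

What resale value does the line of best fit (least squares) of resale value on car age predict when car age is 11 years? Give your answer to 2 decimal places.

3.31

Sxx = Σx² − (Σx)²/n = 186 − 135.2 = 50.8
Sxy = Σxy − (Σx)(Σy)/n = 160 − 197.6 = -37.6
b = Sxy/Sxx = -37.6/50.8 = -0.740157
a = ȳ − b·x̄ = 7.6 − (-0.740157)·5.2 = 11.448819
ŷ(11) = a + b·11 = 11.448819 + (-0.740157)·11 = 3.307087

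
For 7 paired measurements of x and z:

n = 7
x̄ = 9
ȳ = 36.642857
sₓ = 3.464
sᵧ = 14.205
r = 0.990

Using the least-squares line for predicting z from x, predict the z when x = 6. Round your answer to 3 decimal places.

24.464

b = r · sᵧ/sₓ = 0.99 · 14.205/3.464 = 4.059743
a = ȳ − b·x̄ = 36.642857 − 4.059743·9 = 0.105169
ŷ(6) = a + b·6 = 0.105169 + 4.059743·6 = 24.463628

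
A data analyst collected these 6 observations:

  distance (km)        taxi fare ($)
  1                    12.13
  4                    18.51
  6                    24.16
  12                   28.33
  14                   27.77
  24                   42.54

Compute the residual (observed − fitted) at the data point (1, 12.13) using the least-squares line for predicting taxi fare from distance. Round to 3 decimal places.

-2.384

n = 6, Σx = 61, Σy = 153.44, Σxy = 1980.83, Σx² = 969
Sxx = Σx² − (Σx)²/n = 969 − 620.166667 = 348.833333
Sxy = Σxy − (Σx)(Σy)/n = 1980.83 − 1559.973333 = 420.856667
b = Sxy/Sxx = 420.856667/348.833333 = 1.206469
a = ȳ − b·x̄ = 25.573333 − 1.206469·10.166667 = 13.307563
ŷ(1) = 13.307563 + 1.206469·1 = 14.514032
residual = y − ŷ = 12.13 − 14.514032 = -2.384032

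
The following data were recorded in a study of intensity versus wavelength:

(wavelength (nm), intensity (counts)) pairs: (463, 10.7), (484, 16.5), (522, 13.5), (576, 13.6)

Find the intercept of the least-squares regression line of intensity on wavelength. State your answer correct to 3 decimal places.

9.430

n = 4, Σx = 2045, Σy = 54.3, Σxy = 27820.7, Σx² = 1052885
Sxx = Σx² − (Σx)²/n = 1052885 − 1045506.25 = 7378.75
Sxy = Σxy − (Σx)(Σy)/n = 27820.7 − 27760.875 = 59.825
b = Sxy/Sxx = 59.825/7378.75 = 0.008108
a = ȳ − b·x̄ = 13.575 − 0.008108·511.25 = 9.429917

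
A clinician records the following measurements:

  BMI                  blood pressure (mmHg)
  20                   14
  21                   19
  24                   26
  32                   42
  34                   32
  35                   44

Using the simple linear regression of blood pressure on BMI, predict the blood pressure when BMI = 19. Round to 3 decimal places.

15.215

n = 6, Σx = 166, Σy = 177, Σxy = 5275, Σx² = 4822
Sxx = Σx² − (Σx)²/n = 4822 − 4592.666667 = 229.333333
Sxy = Σxy − (Σx)(Σy)/n = 5275 − 4897 = 378
b = Sxy/Sxx = 378/229.333333 = 1.648256
a = ȳ − b·x̄ = 29.5 − 1.648256·27.666667 = -16.101744
ŷ(19) = a + b·19 = -16.101744 + 1.648256·19 = 15.215116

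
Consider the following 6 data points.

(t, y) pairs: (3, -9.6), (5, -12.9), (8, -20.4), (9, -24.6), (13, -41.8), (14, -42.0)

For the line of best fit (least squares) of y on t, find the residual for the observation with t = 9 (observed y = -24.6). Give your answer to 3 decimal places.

n = 6, Σx = 52, Σy = -151.3, Σxy = -1609.3, Σx² = 544
Sxx = Σx² − (Σx)²/n = 544 − 450.666667 = 93.333333
Sxy = Σxy − (Σx)(Σy)/n = -1609.3 − (-1311.266667) = -298.033333
b = Sxy/Sxx = -298.033333/93.333333 = -3.193214
a = ȳ − b·x̄ = -25.216667 − (-3.193214)·8.666667 = 2.457857
ŷ(9) = 2.457857 + (-3.193214)·9 = -26.281071
residual = y − ŷ = -24.6 − (-26.281071) = 1.681071

1.681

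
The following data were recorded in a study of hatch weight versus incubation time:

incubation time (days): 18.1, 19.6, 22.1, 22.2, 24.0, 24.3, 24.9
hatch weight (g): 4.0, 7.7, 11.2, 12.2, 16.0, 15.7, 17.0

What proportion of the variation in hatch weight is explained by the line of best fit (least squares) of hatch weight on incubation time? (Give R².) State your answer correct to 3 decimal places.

0.991

n = 7, Σx = 155.2, Σy = 83.8, Σxy = 1930.49, Σx² = 3479.52, Σy² = 1141.06
Sxx = Σx² − (Σx)²/n = 3479.52 − 3441.005714 = 38.514286
Sxy = Σxy − (Σx)(Σy)/n = 1930.49 − 1857.965714 = 72.524286
Syy = Σy² − (Σy)²/n = 1141.06 − 1003.205714 = 137.854286
R² = Sxy²/(Sxx·Syy) = (72.524286)²/(38.514286·137.854286) = 0.990660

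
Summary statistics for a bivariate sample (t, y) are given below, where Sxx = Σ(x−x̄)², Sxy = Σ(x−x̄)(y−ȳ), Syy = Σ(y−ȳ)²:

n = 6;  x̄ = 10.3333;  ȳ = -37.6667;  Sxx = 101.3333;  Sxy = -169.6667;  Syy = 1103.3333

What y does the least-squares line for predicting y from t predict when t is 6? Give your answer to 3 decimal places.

-30.411

b = Sxy/Sxx = -169.6667/101.3333 = -1.674343
a = ȳ − b·x̄ = -37.6667 − (-1.674343)·10.3333 = -20.365212
ŷ(6) = a + b·6 = -20.365212 + (-1.674343)·6 = -30.411270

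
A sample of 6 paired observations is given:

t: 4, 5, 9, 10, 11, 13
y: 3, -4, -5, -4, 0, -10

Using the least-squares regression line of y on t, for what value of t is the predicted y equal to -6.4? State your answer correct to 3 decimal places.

12.454

n = 6, Σx = 52, Σy = -20, Σxy = -223, Σx² = 512
Sxx = Σx² − (Σx)²/n = 512 − 450.666667 = 61.333333
Sxy = Σxy − (Σx)(Σy)/n = -223 − (-173.333333) = -49.666667
b = Sxy/Sxx = -49.666667/61.333333 = -0.809783
a = ȳ − b·x̄ = -3.333333 − (-0.809783)·8.666667 = 3.684783
Set a + b·x = -6.4: x = (-6.4 − 3.684783) / (-0.809783) = 12.453691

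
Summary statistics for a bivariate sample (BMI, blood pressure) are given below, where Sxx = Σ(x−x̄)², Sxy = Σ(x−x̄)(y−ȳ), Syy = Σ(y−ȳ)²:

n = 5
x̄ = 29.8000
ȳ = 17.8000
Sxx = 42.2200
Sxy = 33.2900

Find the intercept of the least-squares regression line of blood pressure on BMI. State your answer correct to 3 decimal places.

b = Sxy/Sxx = 33.29/42.22 = 0.788489
a = ȳ − b·x̄ = 17.8 − 0.788489·29.8 = -5.696968

-5.697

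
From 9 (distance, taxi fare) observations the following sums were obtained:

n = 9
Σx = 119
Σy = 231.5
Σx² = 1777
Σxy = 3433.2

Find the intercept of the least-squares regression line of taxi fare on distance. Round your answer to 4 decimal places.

1.5419

Sxx = Σx² − (Σx)²/n = 1777 − 1573.444444 = 203.555556
Sxy = Σxy − (Σx)(Σy)/n = 3433.2 − 3060.944444 = 372.255556
b = Sxy/Sxx = 372.255556/203.555556 = 1.828766
a = ȳ − b·x̄ = 25.722222 − 1.828766·13.222222 = 1.541867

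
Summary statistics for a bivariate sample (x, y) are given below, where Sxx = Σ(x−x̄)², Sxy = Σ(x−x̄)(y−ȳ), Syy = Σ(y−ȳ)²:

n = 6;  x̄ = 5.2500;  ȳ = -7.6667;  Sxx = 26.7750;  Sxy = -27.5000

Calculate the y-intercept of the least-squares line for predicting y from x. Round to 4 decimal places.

b = Sxy/Sxx = -27.5/26.775 = -1.027077
a = ȳ − b·x̄ = -7.6667 − (-1.027077)·5.25 = -2.274543

-2.2745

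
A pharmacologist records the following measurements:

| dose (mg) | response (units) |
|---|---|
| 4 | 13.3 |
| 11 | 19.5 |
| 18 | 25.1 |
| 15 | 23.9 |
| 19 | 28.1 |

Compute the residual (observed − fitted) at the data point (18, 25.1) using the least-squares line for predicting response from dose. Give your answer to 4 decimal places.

n = 5, Σx = 67, Σy = 109.9, Σxy = 1611.9, Σx² = 1047
Sxx = Σx² − (Σx)²/n = 1047 − 897.8 = 149.2
Sxy = Σxy − (Σx)(Σy)/n = 1611.9 − 1472.66 = 139.24
b = Sxy/Sxx = 139.24/149.2 = 0.933244
a = ȳ − b·x̄ = 21.98 − 0.933244·13.4 = 9.474531
ŷ(18) = 9.474531 + 0.933244·18 = 26.272922
residual = y − ŷ = 25.1 − 26.272922 = -1.172922

-1.1729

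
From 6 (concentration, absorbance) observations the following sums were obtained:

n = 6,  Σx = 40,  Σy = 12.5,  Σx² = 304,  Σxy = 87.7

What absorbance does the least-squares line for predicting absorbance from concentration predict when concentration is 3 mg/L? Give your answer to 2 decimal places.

1.65

Sxx = Σx² − (Σx)²/n = 304 − 266.666667 = 37.333333
Sxy = Σxy − (Σx)(Σy)/n = 87.7 − 83.333333 = 4.366667
b = Sxy/Sxx = 4.366667/37.333333 = 0.116964
a = ȳ − b·x̄ = 2.083333 − 0.116964·6.666667 = 1.303571
ŷ(3) = a + b·3 = 1.303571 + 0.116964·3 = 1.654464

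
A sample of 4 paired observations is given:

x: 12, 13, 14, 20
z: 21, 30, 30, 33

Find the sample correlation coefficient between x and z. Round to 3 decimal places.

n = 4, Σx = 59, Σy = 114, Σxy = 1722, Σx² = 909, Σy² = 3330
Sxx = Σx² − (Σx)²/n = 909 − 870.25 = 38.75
Sxy = Σxy − (Σx)(Σy)/n = 1722 − 1681.5 = 40.5
Syy = Σy² − (Σy)²/n = 3330 − 3249 = 81
r = Sxy/√(Sxx·Syy) = 40.5/√(3138.75) = 40.5/56.024548 = 0.722897

0.723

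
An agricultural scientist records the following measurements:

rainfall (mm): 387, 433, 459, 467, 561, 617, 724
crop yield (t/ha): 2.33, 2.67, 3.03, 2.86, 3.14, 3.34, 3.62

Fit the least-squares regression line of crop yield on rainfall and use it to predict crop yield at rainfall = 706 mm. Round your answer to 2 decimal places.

3.63

n = 7, Σx = 3648, Σy = 20.99, Σxy = 11227.41, Σx² = 1985614
Sxx = Σx² − (Σx)²/n = 1985614 − 1901129.142857 = 84484.857143
Sxy = Σxy − (Σx)(Σy)/n = 11227.41 − 10938.788571 = 288.621429
b = Sxy/Sxx = 288.621429/84484.857143 = 0.003416
a = ȳ − b·x̄ = 2.998571 − 0.003416·521.142857 = 1.218217
ŷ(706) = a + b·706 = 1.218217 + 0.003416·706 = 3.630090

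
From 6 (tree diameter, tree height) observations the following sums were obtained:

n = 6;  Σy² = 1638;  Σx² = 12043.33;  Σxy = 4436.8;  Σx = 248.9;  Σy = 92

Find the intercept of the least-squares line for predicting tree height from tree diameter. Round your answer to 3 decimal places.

0.356

Sxx = Σx² − (Σx)²/n = 12043.33 − 10325.201667 = 1718.128333
Sxy = Σxy − (Σx)(Σy)/n = 4436.8 − 3816.466667 = 620.333333
b = Sxy/Sxx = 620.333333/1718.128333 = 0.361052
a = ȳ − b·x̄ = 15.333333 − 0.361052·41.483333 = 0.355701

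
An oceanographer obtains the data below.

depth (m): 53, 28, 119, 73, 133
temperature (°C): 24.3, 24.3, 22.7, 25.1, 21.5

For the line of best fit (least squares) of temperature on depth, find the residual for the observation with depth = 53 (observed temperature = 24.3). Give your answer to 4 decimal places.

n = 5, Σx = 406, Σy = 117.9, Σxy = 9361.4, Σx² = 40772
Sxx = Σx² − (Σx)²/n = 40772 − 32967.2 = 7804.8
Sxy = Σxy − (Σx)(Σy)/n = 9361.4 − 9573.48 = -212.08
b = Sxy/Sxx = -212.08/7804.8 = -0.027173
a = ȳ − b·x̄ = 23.58 − (-0.027173)·81.2 = 25.786449
ŷ(53) = 25.786449 + (-0.027173)·53 = 24.346279
residual = y − ŷ = 24.3 − 24.346279 = -0.046279

-0.0463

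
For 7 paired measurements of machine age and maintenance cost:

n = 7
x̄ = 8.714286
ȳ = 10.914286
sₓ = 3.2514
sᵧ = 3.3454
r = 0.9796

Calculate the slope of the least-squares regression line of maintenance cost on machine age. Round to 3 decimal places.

b = r · sᵧ/sₓ = 0.9796 · 3.3454/3.2514 = 1.007921

1.008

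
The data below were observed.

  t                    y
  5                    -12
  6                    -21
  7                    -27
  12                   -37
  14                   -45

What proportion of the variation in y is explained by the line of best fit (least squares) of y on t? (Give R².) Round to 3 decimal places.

n = 5, Σx = 44, Σy = -142, Σxy = -1449, Σx² = 450, Σy² = 4708
Sxx = Σx² − (Σx)²/n = 450 − 387.2 = 62.8
Sxy = Σxy − (Σx)(Σy)/n = -1449 − (-1249.6) = -199.4
Syy = Σy² − (Σy)²/n = 4708 − 4032.8 = 675.2
R² = Sxy²/(Sxx·Syy) = (-199.4)²/(62.8·675.2) = 0.937688

0.938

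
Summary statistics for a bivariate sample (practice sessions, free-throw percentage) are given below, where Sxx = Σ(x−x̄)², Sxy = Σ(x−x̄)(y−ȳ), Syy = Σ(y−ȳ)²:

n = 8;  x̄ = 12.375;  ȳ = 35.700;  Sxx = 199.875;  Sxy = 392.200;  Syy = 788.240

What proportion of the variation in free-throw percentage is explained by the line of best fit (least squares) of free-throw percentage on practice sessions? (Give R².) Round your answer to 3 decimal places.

0.976

R² = Sxy²/(Sxx·Syy) = (392.2)²/(199.875·788.24) = 0.976334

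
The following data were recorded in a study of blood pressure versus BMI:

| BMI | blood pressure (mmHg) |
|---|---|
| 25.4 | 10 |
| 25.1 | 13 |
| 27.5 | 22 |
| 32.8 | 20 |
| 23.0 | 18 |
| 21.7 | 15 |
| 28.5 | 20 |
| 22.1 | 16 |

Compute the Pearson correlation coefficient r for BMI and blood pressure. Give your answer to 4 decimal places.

n = 8, Σx = 206.1, Σy = 134, Σxy = 3504.4, Σx² = 5407.81, Σy² = 2358
Sxx = Σx² − (Σx)²/n = 5407.81 − 5309.65125 = 98.15875
Sxy = Σxy − (Σx)(Σy)/n = 3504.4 − 3452.175 = 52.225
Syy = Σy² − (Σy)²/n = 2358 − 2244.5 = 113.5
r = Sxy/√(Sxx·Syy) = 52.225/√(11141.018125) = 52.225/105.551021 = 0.494784

0.4948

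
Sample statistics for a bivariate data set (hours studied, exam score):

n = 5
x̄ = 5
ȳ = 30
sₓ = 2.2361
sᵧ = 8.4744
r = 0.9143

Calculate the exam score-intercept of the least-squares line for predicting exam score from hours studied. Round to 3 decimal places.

b = r · sᵧ/sₓ = 0.9143 · 8.4744/2.2361 = 3.465026
a = ȳ − b·x̄ = 30 − 3.465026·5 = 12.674872

12.675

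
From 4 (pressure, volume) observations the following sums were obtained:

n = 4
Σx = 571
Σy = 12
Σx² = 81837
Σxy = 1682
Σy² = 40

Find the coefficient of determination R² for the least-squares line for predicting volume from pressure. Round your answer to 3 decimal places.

0.735

Sxx = Σx² − (Σx)²/n = 81837 − 81510.25 = 326.75
Sxy = Σxy − (Σx)(Σy)/n = 1682 − 1713 = -31
Syy = Σy² − (Σy)²/n = 40 − 36 = 4
R² = Sxy²/(Sxx·Syy) = (-31)²/(326.75·4) = 0.735272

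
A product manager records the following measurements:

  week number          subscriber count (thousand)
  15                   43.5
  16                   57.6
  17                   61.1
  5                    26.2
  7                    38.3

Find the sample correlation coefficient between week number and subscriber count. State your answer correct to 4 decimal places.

0.9153

n = 5, Σx = 60, Σy = 226.7, Σxy = 3011.9, Σx² = 844, Σy² = 11096.55
Sxx = Σx² − (Σx)²/n = 844 − 720 = 124
Sxy = Σxy − (Σx)(Σy)/n = 3011.9 − 2720.4 = 291.5
Syy = Σy² − (Σy)²/n = 11096.55 − 10278.578 = 817.972
r = Sxy/√(Sxx·Syy) = 291.5/√(101428.528) = 291.5/318.478458 = 0.915290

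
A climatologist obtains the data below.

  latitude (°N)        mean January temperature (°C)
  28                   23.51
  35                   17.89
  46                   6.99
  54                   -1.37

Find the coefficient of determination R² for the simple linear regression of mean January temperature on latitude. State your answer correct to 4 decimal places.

n = 4, Σx = 163, Σy = 47.02, Σxy = 1531.99, Σx² = 7041, Σy² = 923.5092
Sxx = Σx² − (Σx)²/n = 7041 − 6642.25 = 398.75
Sxy = Σxy − (Σx)(Σy)/n = 1531.99 − 1916.065 = -384.075
Syy = Σy² − (Σy)²/n = 923.5092 − 552.7201 = 370.7891
R² = Sxy²/(Sxx·Syy) = (-384.075)²/(398.75·370.7891) = 0.997710

0.9977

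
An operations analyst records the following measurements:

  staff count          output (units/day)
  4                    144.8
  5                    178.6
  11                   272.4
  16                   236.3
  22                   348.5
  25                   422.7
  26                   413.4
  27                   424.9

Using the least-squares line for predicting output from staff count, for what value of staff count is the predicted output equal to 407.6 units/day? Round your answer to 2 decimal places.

25.82

n = 8, Σx = 136, Σy = 2441.6, Σxy = 48704.6, Σx² = 2932
Sxx = Σx² − (Σx)²/n = 2932 − 2312 = 620
Sxy = Σxy − (Σx)(Σy)/n = 48704.6 − 41507.2 = 7197.4
b = Sxy/Sxx = 7197.4/620 = 11.608710
a = ȳ − b·x̄ = 305.2 − 11.608710·17 = 107.851935
Set a + b·x = 407.6: x = (407.6 − 107.851935) / 11.608710 = 25.820963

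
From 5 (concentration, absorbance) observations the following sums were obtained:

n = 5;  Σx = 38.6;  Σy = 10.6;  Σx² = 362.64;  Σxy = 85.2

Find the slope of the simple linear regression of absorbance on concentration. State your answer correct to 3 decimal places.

0.052

Sxx = Σx² − (Σx)²/n = 362.64 − 297.992 = 64.648
Sxy = Σxy − (Σx)(Σy)/n = 85.2 − 81.832 = 3.368
b = Sxy/Sxx = 3.368/64.648 = 0.052098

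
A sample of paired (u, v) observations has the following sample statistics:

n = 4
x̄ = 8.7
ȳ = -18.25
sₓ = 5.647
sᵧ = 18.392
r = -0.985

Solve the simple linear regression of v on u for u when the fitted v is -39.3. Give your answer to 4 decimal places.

15.2615

b = r · sᵧ/sₓ = -0.985 · 18.392/5.647 = -3.208096
a = ȳ − b·x̄ = -18.25 − (-3.208096)·8.7 = 9.660438
Set a + b·x = -39.3: x = (-39.3 − 9.660438) / (-3.208096) = 15.261524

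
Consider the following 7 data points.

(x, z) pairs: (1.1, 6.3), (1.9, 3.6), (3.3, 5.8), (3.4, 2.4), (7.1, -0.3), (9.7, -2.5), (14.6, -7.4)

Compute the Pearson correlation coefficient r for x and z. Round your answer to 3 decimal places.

-0.971

n = 7, Σx = 41.1, Σy = 7.9, Σxy = -93.35, Σx² = 384.93, Σy² = 153.15
Sxx = Σx² − (Σx)²/n = 384.93 − 241.315714 = 143.614286
Sxy = Σxy − (Σx)(Σy)/n = -93.35 − 46.384286 = -139.734286
Syy = Σy² − (Σy)²/n = 153.15 − 8.915714 = 144.234286
r = Sxy/√(Sxx·Syy) = -139.734286/√(20714.103918) = -139.734286/143.923952 = -0.970890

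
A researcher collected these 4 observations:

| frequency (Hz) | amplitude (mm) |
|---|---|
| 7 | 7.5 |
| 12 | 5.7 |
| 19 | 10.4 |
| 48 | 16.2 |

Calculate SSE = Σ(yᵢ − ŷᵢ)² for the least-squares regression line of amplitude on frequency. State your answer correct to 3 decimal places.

n = 4, Σx = 86, Σy = 39.8, Σxy = 1096.1, Σx² = 2858, Σy² = 459.34
Sxx = Σx² − (Σx)²/n = 2858 − 1849 = 1009
Sxy = Σxy − (Σx)(Σy)/n = 1096.1 − 855.7 = 240.4
Syy = Σy² − (Σy)²/n = 459.34 − 396.01 = 63.33
b = Sxy/Sxx = 240.4/1009 = 0.238256
SSE = Syy − b·Sxy = 63.33 − 0.238256·240.4 = 6.053330

6.053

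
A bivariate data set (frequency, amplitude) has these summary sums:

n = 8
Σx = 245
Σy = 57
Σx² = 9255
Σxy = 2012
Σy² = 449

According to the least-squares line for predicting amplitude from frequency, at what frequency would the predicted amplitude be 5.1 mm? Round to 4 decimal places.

Sxx = Σx² − (Σx)²/n = 9255 − 7503.125 = 1751.875
Sxy = Σxy − (Σx)(Σy)/n = 2012 − 1745.625 = 266.375
b = Sxy/Sxx = 266.375/1751.875 = 0.152051
a = ȳ − b·x̄ = 7.125 − 0.152051·30.625 = 2.468427
Set a + b·x = 5.1: x = (5.1 − 2.468427) / 0.152051 = 17.307133

17.3071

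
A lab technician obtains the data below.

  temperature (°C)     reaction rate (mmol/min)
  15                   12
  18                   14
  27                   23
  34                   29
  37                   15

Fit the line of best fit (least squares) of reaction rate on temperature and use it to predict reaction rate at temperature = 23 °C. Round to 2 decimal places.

n = 5, Σx = 131, Σy = 93, Σxy = 2594, Σx² = 3803
Sxx = Σx² − (Σx)²/n = 3803 − 3432.2 = 370.8
Sxy = Σxy − (Σx)(Σy)/n = 2594 − 2436.6 = 157.4
b = Sxy/Sxx = 157.4/370.8 = 0.424488
a = ȳ − b·x̄ = 18.6 − 0.424488·26.2 = 7.478425
ŷ(23) = a + b·23 = 7.478425 + 0.424488·23 = 17.241640

17.24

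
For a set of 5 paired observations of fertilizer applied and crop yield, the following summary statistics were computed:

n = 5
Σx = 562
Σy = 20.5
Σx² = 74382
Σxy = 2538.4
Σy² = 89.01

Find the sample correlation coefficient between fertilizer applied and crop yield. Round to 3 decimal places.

Sxx = Σx² − (Σx)²/n = 74382 − 63168.8 = 11213.2
Sxy = Σxy − (Σx)(Σy)/n = 2538.4 − 2304.2 = 234.2
Syy = Σy² − (Σy)²/n = 89.01 − 84.05 = 4.96
r = Sxy/√(Sxx·Syy) = 234.2/√(55617.472) = 234.2/235.833568 = 0.993073

0.993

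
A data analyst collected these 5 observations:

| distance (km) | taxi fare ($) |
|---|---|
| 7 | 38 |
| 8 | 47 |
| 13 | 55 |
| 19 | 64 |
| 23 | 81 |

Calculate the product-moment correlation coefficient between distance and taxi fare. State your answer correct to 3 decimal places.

0.975

n = 5, Σx = 70, Σy = 285, Σxy = 4436, Σx² = 1172, Σy² = 17335
Sxx = Σx² − (Σx)²/n = 1172 − 980 = 192
Sxy = Σxy − (Σx)(Σy)/n = 4436 − 3990 = 446
Syy = Σy² − (Σy)²/n = 17335 − 16245 = 1090
r = Sxy/√(Sxx·Syy) = 446/√(209280) = 446/457.471311 = 0.974925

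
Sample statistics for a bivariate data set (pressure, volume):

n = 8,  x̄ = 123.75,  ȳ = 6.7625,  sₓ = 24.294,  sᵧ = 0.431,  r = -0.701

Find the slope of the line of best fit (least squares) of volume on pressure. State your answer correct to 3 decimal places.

b = r · sᵧ/sₓ = -0.701 · 0.431/24.294 = -0.012436

-0.012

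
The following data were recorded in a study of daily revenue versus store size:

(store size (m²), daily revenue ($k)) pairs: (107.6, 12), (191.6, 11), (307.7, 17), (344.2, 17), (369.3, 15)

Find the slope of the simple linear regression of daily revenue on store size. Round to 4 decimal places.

n = 5, Σx = 1320.4, Σy = 72, Σxy = 20020.6, Σx² = 397823.74
Sxx = Σx² − (Σx)²/n = 397823.74 − 348691.232 = 49132.508
Sxy = Σxy − (Σx)(Σy)/n = 20020.6 − 19013.76 = 1006.84
b = Sxy/Sxx = 1006.84/49132.508 = 0.020492

0.0205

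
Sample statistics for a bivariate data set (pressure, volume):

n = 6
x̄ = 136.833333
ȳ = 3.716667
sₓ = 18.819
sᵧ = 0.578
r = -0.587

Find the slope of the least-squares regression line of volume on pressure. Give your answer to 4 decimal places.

b = r · sᵧ/sₓ = -0.587 · 0.578/18.819 = -0.018029

-0.0180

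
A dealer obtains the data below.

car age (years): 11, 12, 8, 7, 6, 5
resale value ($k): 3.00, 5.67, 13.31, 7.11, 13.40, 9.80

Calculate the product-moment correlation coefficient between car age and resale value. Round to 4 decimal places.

n = 6, Σx = 49, Σy = 52.29, Σxy = 386.69, Σx² = 439, Σy² = 544.4571
Sxx = Σx² − (Σx)²/n = 439 − 400.166667 = 38.833333
Sxy = Σxy − (Σx)(Σy)/n = 386.69 − 427.035 = -40.345
Syy = Σy² − (Σy)²/n = 544.4571 − 455.70735 = 88.74975
r = Sxy/√(Sxx·Syy) = -40.345/√(3446.448625) = -40.345/58.706462 = -0.687233

-0.6872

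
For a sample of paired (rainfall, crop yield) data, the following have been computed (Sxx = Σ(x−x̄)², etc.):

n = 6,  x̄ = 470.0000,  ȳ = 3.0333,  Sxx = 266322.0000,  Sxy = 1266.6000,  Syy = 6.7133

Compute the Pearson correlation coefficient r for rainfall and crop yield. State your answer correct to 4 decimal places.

0.9473

r = Sxy/√(Sxx·Syy) = 1266.6/√(1787899.4826) = 1266.6/1337.123585 = 0.947257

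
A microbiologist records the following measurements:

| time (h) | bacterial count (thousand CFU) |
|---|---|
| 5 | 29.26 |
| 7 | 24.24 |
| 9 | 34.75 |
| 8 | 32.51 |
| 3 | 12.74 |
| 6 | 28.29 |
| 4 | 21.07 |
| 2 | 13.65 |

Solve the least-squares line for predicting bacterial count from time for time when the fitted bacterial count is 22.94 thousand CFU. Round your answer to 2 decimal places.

n = 8, Σx = 44, Σy = 196.51, Σxy = 1208.35, Σx² = 284
Sxx = Σx² − (Σx)²/n = 284 − 242 = 42
Sxy = Σxy − (Σx)(Σy)/n = 1208.35 − 1080.805 = 127.545
b = Sxy/Sxx = 127.545/42 = 3.036786
a = ȳ − b·x̄ = 24.56375 − 3.036786·5.5 = 7.861429
Set a + b·x = 22.94: x = (22.94 − 7.861429) / 3.036786 = 4.965306

4.97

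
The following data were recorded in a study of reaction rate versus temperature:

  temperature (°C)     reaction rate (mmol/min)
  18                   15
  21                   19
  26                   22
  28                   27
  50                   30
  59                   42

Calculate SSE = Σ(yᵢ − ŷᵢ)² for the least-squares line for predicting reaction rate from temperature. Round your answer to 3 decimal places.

51.425

n = 6, Σx = 202, Σy = 155, Σxy = 5975, Σx² = 8206, Σy² = 4463
Sxx = Σx² − (Σx)²/n = 8206 − 6800.666667 = 1405.333333
Sxy = Σxy − (Σx)(Σy)/n = 5975 − 5218.333333 = 756.666667
Syy = Σy² − (Σy)²/n = 4463 − 4004.166667 = 458.833333
b = Sxy/Sxx = 756.666667/1405.333333 = 0.538425
SSE = Syy − b·Sxy = 458.833333 − 0.538425·756.666667 = 51.425047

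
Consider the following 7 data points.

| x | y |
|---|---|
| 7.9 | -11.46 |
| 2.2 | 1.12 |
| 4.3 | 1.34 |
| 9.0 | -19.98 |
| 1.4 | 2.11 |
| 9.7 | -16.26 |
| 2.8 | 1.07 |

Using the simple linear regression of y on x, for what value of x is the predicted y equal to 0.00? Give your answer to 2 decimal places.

3.05

n = 7, Σx = 37.3, Σy = -42.06, Σxy = -413.9, Σx² = 270.63
Sxx = Σx² − (Σx)²/n = 270.63 − 198.755714 = 71.874286
Sxy = Σxy − (Σx)(Σy)/n = -413.9 − (-224.119714) = -189.780286
b = Sxy/Sxx = -189.780286/71.874286 = -2.640448
a = ȳ − b·x̄ = -6.008571 − (-2.640448)·5.328571 = 8.061242
Set a + b·x = 0.00: x = (0.00 − 8.061242) / (-2.640448) = 3.052983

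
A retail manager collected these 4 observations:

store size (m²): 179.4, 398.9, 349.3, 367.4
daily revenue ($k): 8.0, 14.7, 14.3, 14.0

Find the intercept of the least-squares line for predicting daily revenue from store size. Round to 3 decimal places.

n = 4, Σx = 1295, Σy = 51, Σxy = 17437.62, Σx² = 448298.82
Sxx = Σx² − (Σx)²/n = 448298.82 − 419256.25 = 29042.57
Sxy = Σxy − (Σx)(Σy)/n = 17437.62 − 16511.25 = 926.37
b = Sxy/Sxx = 926.37/29042.57 = 0.031897
a = ȳ − b·x̄ = 12.75 − 0.031897·323.75 = 2.423356

2.423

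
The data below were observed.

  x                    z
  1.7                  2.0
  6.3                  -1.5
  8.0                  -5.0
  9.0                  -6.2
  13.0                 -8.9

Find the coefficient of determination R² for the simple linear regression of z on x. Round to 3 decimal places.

0.963

n = 5, Σx = 38, Σy = -19.6, Σxy = -217.55, Σx² = 356.58, Σy² = 148.9
Sxx = Σx² − (Σx)²/n = 356.58 − 288.8 = 67.78
Sxy = Σxy − (Σx)(Σy)/n = -217.55 − (-148.96) = -68.59
Syy = Σy² − (Σy)²/n = 148.9 − 76.832 = 72.068
R² = Sxy²/(Sxx·Syy) = (-68.59)²/(67.78·72.068) = 0.963114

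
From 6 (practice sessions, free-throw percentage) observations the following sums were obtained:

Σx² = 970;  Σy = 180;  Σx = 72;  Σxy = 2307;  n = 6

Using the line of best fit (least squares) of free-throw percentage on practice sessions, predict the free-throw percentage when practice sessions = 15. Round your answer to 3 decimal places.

34.160

Sxx = Σx² − (Σx)²/n = 970 − 864 = 106
Sxy = Σxy − (Σx)(Σy)/n = 2307 − 2160 = 147
b = Sxy/Sxx = 147/106 = 1.386792
a = ȳ − b·x̄ = 30 − 1.386792·12 = 13.358491
ŷ(15) = a + b·15 = 13.358491 + 1.386792·15 = 34.160377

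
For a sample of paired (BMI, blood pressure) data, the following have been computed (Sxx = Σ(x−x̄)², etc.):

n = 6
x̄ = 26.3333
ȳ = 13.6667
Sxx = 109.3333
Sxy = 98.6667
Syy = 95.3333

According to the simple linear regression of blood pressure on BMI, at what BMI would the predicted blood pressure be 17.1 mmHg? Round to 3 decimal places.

30.138

b = Sxy/Sxx = 98.6667/109.3333 = 0.902440
a = ȳ − b·x̄ = 13.6667 − 0.902440·26.3333 = -10.097513
Set a + b·x = 17.1: x = (17.1 − (-10.097513)) / 0.902440 = 30.137765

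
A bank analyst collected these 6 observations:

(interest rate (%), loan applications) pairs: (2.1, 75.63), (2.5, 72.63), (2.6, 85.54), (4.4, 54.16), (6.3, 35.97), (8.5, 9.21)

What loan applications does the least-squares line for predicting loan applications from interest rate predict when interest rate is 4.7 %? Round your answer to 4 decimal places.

n = 6, Σx = 26.4, Σy = 333.14, Σxy = 1106.002, Σx² = 148.72
Sxx = Σx² − (Σx)²/n = 148.72 − 116.16 = 32.56
Sxy = Σxy − (Σx)(Σy)/n = 1106.002 − 1465.816 = -359.814
b = Sxy/Sxx = -359.814/32.56 = -11.050799
a = ȳ − b·x̄ = 55.523333 − (-11.050799)·4.4 = 104.146847
ŷ(4.7) = a + b·4.7 = 104.146847 + (-11.050799)·4.7 = 52.208094

52.2081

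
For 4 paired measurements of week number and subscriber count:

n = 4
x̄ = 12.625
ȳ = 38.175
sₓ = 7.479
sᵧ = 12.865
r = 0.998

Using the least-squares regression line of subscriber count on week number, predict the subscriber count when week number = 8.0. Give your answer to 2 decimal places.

30.24

b = r · sᵧ/sₓ = 0.998 · 12.865/7.479 = 1.716709
a = ȳ − b·x̄ = 38.175 − 1.716709·12.625 = 16.501543
ŷ(8.0) = a + b·8.0 = 16.501543 + 1.716709·8 = 30.235219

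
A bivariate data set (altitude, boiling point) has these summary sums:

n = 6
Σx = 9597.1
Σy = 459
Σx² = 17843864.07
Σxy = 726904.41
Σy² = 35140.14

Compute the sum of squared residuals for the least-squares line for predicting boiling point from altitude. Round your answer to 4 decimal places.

5.4189

Sxx = Σx² − (Σx)²/n = 17843864.07 − 15350721.401667 = 2493142.668333
Sxy = Σxy − (Σx)(Σy)/n = 726904.41 − 734178.15 = -7273.74
Syy = Σy² − (Σy)²/n = 35140.14 − 35113.5 = 26.64
b = Sxy/Sxx = -7273.74/2493142.668333 = -0.002917
SSE = Syy − b·Sxy = 26.64 − (-0.002917)·(-7273.74) = 5.418874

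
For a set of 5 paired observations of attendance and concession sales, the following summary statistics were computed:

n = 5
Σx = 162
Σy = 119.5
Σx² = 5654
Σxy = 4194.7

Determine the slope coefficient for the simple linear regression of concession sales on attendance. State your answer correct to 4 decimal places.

0.7969

Sxx = Σx² − (Σx)²/n = 5654 − 5248.8 = 405.2
Sxy = Σxy − (Σx)(Σy)/n = 4194.7 − 3871.8 = 322.9
b = Sxy/Sxx = 322.9/405.2 = 0.796890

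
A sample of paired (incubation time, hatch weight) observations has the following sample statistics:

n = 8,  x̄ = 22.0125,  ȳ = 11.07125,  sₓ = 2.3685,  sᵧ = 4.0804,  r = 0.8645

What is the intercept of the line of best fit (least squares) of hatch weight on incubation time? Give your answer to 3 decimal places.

-21.713

b = r · sᵧ/sₓ = 0.8645 · 4.0804/2.3685 = 1.489342
a = ȳ − b·x̄ = 11.07125 − 1.489342·22.0125 = -21.712884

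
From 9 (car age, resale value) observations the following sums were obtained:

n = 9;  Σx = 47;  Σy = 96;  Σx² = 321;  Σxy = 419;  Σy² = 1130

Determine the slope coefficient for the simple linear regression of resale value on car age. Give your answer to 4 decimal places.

Sxx = Σx² − (Σx)²/n = 321 − 245.444444 = 75.555556
Sxy = Σxy − (Σx)(Σy)/n = 419 − 501.333333 = -82.333333
b = Sxy/Sxx = -82.333333/75.555556 = -1.089706

-1.0897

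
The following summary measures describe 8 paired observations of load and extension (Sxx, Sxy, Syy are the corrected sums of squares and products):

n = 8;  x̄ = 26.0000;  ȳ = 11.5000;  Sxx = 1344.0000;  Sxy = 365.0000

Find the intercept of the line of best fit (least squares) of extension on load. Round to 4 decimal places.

b = Sxy/Sxx = 365/1344 = 0.271577
a = ȳ − b·x̄ = 11.5 − 0.271577·26 = 4.438988

4.4390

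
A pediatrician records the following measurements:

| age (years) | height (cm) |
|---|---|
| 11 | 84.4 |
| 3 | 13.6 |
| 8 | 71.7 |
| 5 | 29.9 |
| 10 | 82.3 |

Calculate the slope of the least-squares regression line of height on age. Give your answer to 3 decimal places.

n = 5, Σx = 37, Σy = 281.9, Σxy = 2515.3, Σx² = 319
Sxx = Σx² − (Σx)²/n = 319 − 273.8 = 45.2
Sxy = Σxy − (Σx)(Σy)/n = 2515.3 − 2086.06 = 429.24
b = Sxy/Sxx = 429.24/45.2 = 9.496460

9.496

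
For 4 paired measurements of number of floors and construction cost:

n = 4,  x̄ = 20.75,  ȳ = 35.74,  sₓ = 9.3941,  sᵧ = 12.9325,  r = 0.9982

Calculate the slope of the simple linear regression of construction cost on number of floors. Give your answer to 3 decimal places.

1.374

b = r · sᵧ/sₓ = 0.9982 · 12.9325/9.3941 = 1.374184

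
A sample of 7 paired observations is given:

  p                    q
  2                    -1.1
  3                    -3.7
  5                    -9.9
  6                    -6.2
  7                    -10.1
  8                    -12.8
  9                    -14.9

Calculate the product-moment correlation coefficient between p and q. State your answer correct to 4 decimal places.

-0.9428

n = 7, Σx = 40, Σy = -58.7, Σxy = -407.2, Σx² = 268, Σy² = 639.21
Sxx = Σx² − (Σx)²/n = 268 − 228.571429 = 39.428571
Sxy = Σxy − (Σx)(Σy)/n = -407.2 − (-335.428571) = -71.771429
Syy = Σy² − (Σy)²/n = 639.21 − 492.241429 = 146.968571
r = Sxy/√(Sxx·Syy) = -71.771429/√(5794.760816) = -71.771429/76.123326 = -0.942831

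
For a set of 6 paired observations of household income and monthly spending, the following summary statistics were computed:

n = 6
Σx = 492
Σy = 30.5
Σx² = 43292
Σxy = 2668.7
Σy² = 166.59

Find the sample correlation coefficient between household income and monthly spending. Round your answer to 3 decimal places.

0.909

Sxx = Σx² − (Σx)²/n = 43292 − 40344 = 2948
Sxy = Σxy − (Σx)(Σy)/n = 2668.7 − 2501 = 167.7
Syy = Σy² − (Σy)²/n = 166.59 − 155.041667 = 11.548333
r = Sxy/√(Sxx·Syy) = 167.7/√(34044.486667) = 167.7/184.511481 = 0.908887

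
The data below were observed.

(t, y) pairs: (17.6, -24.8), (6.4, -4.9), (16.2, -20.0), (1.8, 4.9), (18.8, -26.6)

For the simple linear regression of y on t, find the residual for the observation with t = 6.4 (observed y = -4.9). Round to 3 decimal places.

-0.987

n = 5, Σx = 60.8, Σy = -71.4, Σxy = -1283.1, Σx² = 969.84
Sxx = Σx² − (Σx)²/n = 969.84 − 739.328 = 230.512
Sxy = Σxy − (Σx)(Σy)/n = -1283.1 − (-868.224) = -414.876
b = Sxy/Sxx = -414.876/230.512 = -1.799802
a = ȳ − b·x̄ = -14.28 − (-1.799802)·12.16 = 7.605595
ŷ(6.4) = 7.605595 + (-1.799802)·6.4 = -3.913139
residual = y − ŷ = -4.9 − (-3.913139) = -0.986861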